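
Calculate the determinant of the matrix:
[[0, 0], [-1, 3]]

For a 2×2 matrix [[a, b], [c, d]], det = ad - bc
det = (0)(3) - (0)(-1) = 0 - 0 = 0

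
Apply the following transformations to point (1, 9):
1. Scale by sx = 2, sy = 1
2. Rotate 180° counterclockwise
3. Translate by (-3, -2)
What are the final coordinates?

Step 1: Scale → (2, 9)
Step 2: Rotate 180° → (-2, -9)
Step 3: Translate → (-5, -11)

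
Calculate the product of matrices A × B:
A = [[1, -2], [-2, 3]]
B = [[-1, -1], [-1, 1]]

Matrix multiplication:
C[0][0] = 1×-1 + -2×-1 = 1
C[0][1] = 1×-1 + -2×1 = -3
C[1][0] = -2×-1 + 3×-1 = -1
C[1][1] = -2×-1 + 3×1 = 5
Result: [[1, -3], [-1, 5]]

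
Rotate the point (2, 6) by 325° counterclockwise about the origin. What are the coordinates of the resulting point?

Rotation matrix for 325°: [[cos 325°, -sin 325°], [sin 325°, cos 325°]] ≈ [[0.819152, 0.573576], [-0.573576, 0.819152]]
[[0.819152, 0.573576], [-0.573576, 0.819152]] × [2, 6]ᵀ ≈ [5.0798, 3.7678]ᵀ
Result: (5.0798, 3.7678)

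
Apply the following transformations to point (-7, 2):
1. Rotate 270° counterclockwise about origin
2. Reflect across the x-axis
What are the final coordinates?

Step 1: Rotate 270° → (2, 7)
Step 2: Reflect across x-axis → (2, -7)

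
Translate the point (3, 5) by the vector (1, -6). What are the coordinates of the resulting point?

Translation by (1, -6) (homogeneous matrix [[1, 0, 1], [0, 1, -6], [0, 0, 1]]):
x' = 3 + 1 = 4
y' = 5 + -6 = -1
Result: (4, -1)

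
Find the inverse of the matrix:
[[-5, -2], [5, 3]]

For [[a,b],[c,d]], inverse = (1/det)·[[d,-b],[-c,a]]
det = (-5)(3) - (-2)(5) = -15 - -10 = -5
Inverse = (1/-5)·[[3, 2], [-5, -5]]
= [[-3/5, -2/5], [1, 1]]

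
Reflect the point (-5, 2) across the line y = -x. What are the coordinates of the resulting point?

Reflection across line y = -x: (-5, 2) → (-2, 5)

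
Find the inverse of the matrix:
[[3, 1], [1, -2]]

For [[a,b],[c,d]], inverse = (1/det)·[[d,-b],[-c,a]]
det = (3)(-2) - (1)(1) = -6 - 1 = -7
Inverse = (1/-7)·[[-2, -1], [-1, 3]]
= [[2/7, 1/7], [1/7, -3/7]]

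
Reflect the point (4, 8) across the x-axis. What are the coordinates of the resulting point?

Reflection across x-axis: (4, 8) → (4, -8)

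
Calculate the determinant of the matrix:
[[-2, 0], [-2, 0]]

For a 2×2 matrix [[a, b], [c, d]], det = ad - bc
det = (-2)(0) - (0)(-2) = 0 - 0 = 0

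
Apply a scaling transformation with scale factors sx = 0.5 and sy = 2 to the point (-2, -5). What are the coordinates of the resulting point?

Scaling matrix:
[[0.50, 0], [0, 2]]
Result: (-2 × 0.5, -5 × 2) = (-1, -10)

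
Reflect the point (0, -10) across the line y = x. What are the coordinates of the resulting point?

Reflection across line y = x: (0, -10) → (-10, 0)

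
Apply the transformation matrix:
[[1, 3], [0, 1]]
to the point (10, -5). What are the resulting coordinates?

Matrix multiplication:
[[1, 3], [0, 1]] × [10, -5]ᵀ
= [(1)(10) + (3)(-5), (0)(10) + (1)(-5)]ᵀ
= [-5, -5]ᵀ
Result: (-5, -5)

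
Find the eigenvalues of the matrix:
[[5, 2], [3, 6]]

Characteristic equation: det(A - λI) = 0
λ² - (trace)λ + (det) = 0
trace = 5 + 6 = 11, det = (5)(6) - (2)(3) = 24
λ² - (11)λ + (24) = 0
λ = (11 ± √((11)² - 4·(24))) / 2 = (11 ± √25) / 2
Solving: λ = 3, 8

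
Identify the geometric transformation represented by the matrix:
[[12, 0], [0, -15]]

This matrix represents: non-uniform scaling by sx = 12, sy = -15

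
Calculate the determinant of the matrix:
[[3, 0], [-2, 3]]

For a 2×2 matrix [[a, b], [c, d]], det = ad - bc
det = (3)(3) - (0)(-2) = 9 - 0 = 9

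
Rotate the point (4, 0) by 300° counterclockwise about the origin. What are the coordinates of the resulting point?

Rotation matrix for 300°: [[cos 300°, -sin 300°], [sin 300°, cos 300°]] ≈ [[0.500000, 0.866025], [-0.866025, 0.500000]]
[[0.500000, 0.866025], [-0.866025, 0.500000]] × [4, 0]ᵀ ≈ [2, -3.4641]ᵀ
Result: (2, -3.4641)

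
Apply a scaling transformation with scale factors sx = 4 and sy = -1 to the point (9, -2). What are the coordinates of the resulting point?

Scaling matrix:
[[4, 0], [0, -1]]
Result: (9 × 4, -2 × -1) = (36, 2)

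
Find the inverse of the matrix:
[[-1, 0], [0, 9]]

For [[a,b],[c,d]], inverse = (1/det)·[[d,-b],[-c,a]]
det = (-1)(9) - (0)(0) = -9 - 0 = -9
Inverse = (1/-9)·[[9, 0], [0, -1]]
= [[-1, 0], [0, 1/9]]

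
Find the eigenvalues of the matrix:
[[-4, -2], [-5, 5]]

Characteristic equation: det(A - λI) = 0
λ² - (trace)λ + (det) = 0
trace = -4 + 5 = 1, det = (-4)(5) - (-2)(-5) = -30
λ² - (1)λ + (-30) = 0
λ = (1 ± √((1)² - 4·(-30))) / 2 = (1 ± √121) / 2
Solving: λ = -5, 6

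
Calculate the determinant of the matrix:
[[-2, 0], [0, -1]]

For a 2×2 matrix [[a, b], [c, d]], det = ad - bc
det = (-2)(-1) - (0)(0) = 2 - 0 = 2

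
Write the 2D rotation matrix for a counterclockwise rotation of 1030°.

Rotation matrix formula: [[cos θ, -sin θ], [sin θ, cos θ]]
For θ = 1030°:
cos(1030°) = 0.6428
sin(1030°) = -0.7660
Result: [[0.6428, 0.7660], [-0.7660, 0.6428]]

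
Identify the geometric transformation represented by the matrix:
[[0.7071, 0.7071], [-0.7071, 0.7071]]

This matrix represents: rotation by 315° counterclockwise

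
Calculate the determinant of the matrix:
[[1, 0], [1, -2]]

For a 2×2 matrix [[a, b], [c, d]], det = ad - bc
det = (1)(-2) - (0)(1) = -2 - 0 = -2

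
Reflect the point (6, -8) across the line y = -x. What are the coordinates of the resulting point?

Reflection across line y = -x: (6, -8) → (8, -6)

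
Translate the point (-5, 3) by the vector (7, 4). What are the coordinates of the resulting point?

Translation by (7, 4) (homogeneous matrix [[1, 0, 7], [0, 1, 4], [0, 0, 1]]):
x' = -5 + 7 = 2
y' = 3 + 4 = 7
Result: (2, 7)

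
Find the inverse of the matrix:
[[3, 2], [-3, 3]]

For [[a,b],[c,d]], inverse = (1/det)·[[d,-b],[-c,a]]
det = (3)(3) - (2)(-3) = 9 - -6 = 15
Inverse = (1/15)·[[3, -2], [3, 3]]
= [[1/5, -2/15], [1/5, 1/5]]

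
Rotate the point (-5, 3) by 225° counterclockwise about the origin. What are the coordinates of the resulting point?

Rotation matrix for 225°: [[cos 225°, -sin 225°], [sin 225°, cos 225°]] ≈ [[-0.707107, 0.707107], [-0.707107, -0.707107]]
[[-0.707107, 0.707107], [-0.707107, -0.707107]] × [-5, 3]ᵀ ≈ [5.6569, 1.4142]ᵀ
Result: (5.6569, 1.4142)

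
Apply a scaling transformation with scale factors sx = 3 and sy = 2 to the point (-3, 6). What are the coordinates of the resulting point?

Scaling matrix:
[[3, 0], [0, 2]]
Result: (-3 × 3, 6 × 2) = (-9, 12)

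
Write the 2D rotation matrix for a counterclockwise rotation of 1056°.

Rotation matrix formula: [[cos θ, -sin θ], [sin θ, cos θ]]
For θ = 1056°:
cos(1056°) = 0.9135
sin(1056°) = -0.4067
Result: [[0.9135, 0.4067], [-0.4067, 0.9135]]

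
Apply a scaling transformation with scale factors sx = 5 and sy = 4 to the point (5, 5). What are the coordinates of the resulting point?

Scaling matrix:
[[5, 0], [0, 4]]
Result: (5 × 5, 5 × 4) = (25, 20)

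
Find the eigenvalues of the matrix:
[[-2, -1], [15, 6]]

Characteristic equation: det(A - λI) = 0
λ² - (trace)λ + (det) = 0
trace = -2 + 6 = 4, det = (-2)(6) - (-1)(15) = 3
λ² - (4)λ + (3) = 0
λ = (4 ± √((4)² - 4·(3))) / 2 = (4 ± √4) / 2
Solving: λ = 1, 3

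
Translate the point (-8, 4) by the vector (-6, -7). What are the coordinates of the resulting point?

Translation by (-6, -7) (homogeneous matrix [[1, 0, -6], [0, 1, -7], [0, 0, 1]]):
x' = -8 + -6 = -14
y' = 4 + -7 = -3
Result: (-14, -3)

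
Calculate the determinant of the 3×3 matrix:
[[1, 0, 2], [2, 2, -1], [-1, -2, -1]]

Expansion along first row:
det = 1·det([[2,-1],[-2,-1]]) - 0·det([[2,-1],[-1,-1]]) + 2·det([[2,2],[-1,-2]])
    = 1·(2·-1 - -1·-2) - 0·(2·-1 - -1·-1) + 2·(2·-2 - 2·-1)
    = 1·-4 - 0·-3 + 2·-2
    = -4 + 0 + -4 = -8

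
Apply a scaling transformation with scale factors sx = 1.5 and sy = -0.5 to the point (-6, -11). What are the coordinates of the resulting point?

Scaling matrix:
[[1.50, 0], [0, -0.50]]
Result: (-6 × 1.5, -11 × -0.5) = (-9, 5.5)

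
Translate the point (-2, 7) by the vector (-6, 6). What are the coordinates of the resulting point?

Translation by (-6, 6) (homogeneous matrix [[1, 0, -6], [0, 1, 6], [0, 0, 1]]):
x' = -2 + -6 = -8
y' = 7 + 6 = 13
Result: (-8, 13)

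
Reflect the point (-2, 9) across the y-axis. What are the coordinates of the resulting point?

Reflection across y-axis: (-2, 9) → (2, 9)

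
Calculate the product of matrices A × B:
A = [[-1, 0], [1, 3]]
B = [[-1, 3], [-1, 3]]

Matrix multiplication:
C[0][0] = -1×-1 + 0×-1 = 1
C[0][1] = -1×3 + 0×3 = -3
C[1][0] = 1×-1 + 3×-1 = -4
C[1][1] = 1×3 + 3×3 = 12
Result: [[1, -3], [-4, 12]]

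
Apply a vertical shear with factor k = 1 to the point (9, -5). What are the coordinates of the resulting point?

Shear matrix for vertical shear with factor k = 1:
[[1, 0], [1, 1]]
Result: (9, -5) → (9, 4)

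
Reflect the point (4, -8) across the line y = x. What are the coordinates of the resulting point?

Reflection across line y = x: (4, -8) → (-8, 4)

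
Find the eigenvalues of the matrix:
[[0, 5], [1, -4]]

Characteristic equation: det(A - λI) = 0
λ² - (trace)λ + (det) = 0
trace = 0 + -4 = -4, det = (0)(-4) - (5)(1) = -5
λ² - (-4)λ + (-5) = 0
λ = (-4 ± √((-4)² - 4·(-5))) / 2 = (-4 ± √36) / 2
Solving: λ = -5, 1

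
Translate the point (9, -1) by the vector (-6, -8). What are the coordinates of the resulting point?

Translation by (-6, -8) (homogeneous matrix [[1, 0, -6], [0, 1, -8], [0, 0, 1]]):
x' = 9 + -6 = 3
y' = -1 + -8 = -9
Result: (3, -9)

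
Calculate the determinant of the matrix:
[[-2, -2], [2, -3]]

For a 2×2 matrix [[a, b], [c, d]], det = ad - bc
det = (-2)(-3) - (-2)(2) = 6 - -4 = 10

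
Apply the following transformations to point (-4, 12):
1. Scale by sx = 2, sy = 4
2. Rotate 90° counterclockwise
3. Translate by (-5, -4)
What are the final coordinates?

Step 1: Scale → (-8, 48)
Step 2: Rotate 90° → (-48, -8)
Step 3: Translate → (-53, -12)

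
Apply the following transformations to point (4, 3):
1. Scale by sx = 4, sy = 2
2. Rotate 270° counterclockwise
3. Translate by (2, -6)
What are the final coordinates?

Step 1: Scale → (16, 6)
Step 2: Rotate 270° → (6, -16)
Step 3: Translate → (8, -22)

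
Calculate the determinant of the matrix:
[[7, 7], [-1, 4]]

For a 2×2 matrix [[a, b], [c, d]], det = ad - bc
det = (7)(4) - (7)(-1) = 28 - -7 = 35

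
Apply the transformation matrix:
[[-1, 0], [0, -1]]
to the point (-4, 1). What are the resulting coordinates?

Matrix multiplication:
[[-1, 0], [0, -1]] × [-4, 1]ᵀ
= [(-1)(-4) + (0)(1), (0)(-4) + (-1)(1)]ᵀ
= [4, -1]ᵀ
Result: (4, -1)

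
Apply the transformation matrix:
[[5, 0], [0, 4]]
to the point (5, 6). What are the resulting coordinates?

Matrix multiplication:
[[5, 0], [0, 4]] × [5, 6]ᵀ
= [(5)(5) + (0)(6), (0)(5) + (4)(6)]ᵀ
= [25, 24]ᵀ
Result: (25, 24)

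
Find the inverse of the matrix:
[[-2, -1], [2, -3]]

For [[a,b],[c,d]], inverse = (1/det)·[[d,-b],[-c,a]]
det = (-2)(-3) - (-1)(2) = 6 - -2 = 8
Inverse = (1/8)·[[-3, 1], [-2, -2]]
= [[-3/8, 1/8], [-1/4, -1/4]]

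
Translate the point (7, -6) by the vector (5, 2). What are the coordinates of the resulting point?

Translation by (5, 2) (homogeneous matrix [[1, 0, 5], [0, 1, 2], [0, 0, 1]]):
x' = 7 + 5 = 12
y' = -6 + 2 = -4
Result: (12, -4)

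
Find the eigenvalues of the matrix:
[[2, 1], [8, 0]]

Characteristic equation: det(A - λI) = 0
λ² - (trace)λ + (det) = 0
trace = 2 + 0 = 2, det = (2)(0) - (1)(8) = -8
λ² - (2)λ + (-8) = 0
λ = (2 ± √((2)² - 4·(-8))) / 2 = (2 ± √36) / 2
Solving: λ = -2, 4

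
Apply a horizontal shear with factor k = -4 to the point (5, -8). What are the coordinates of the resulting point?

Shear matrix for horizontal shear with factor k = -4:
[[1, -4], [0, 1]]
Result: (5, -8) → (37, -8)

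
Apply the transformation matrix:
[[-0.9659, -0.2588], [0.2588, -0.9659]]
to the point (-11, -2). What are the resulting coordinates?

Matrix multiplication:
[[-0.9659, -0.2588], [0.2588, -0.9659]] × [-11, -2]ᵀ
= [(-0.9659)(-11) + (-0.2588)(-2), (0.2588)(-11) + (-0.9659)(-2)]ᵀ
= [11.1425, -0.9150]ᵀ
Result: (11.1425, -0.9150)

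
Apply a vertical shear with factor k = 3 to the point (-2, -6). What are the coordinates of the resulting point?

Shear matrix for vertical shear with factor k = 3:
[[1, 0], [3, 1]]
Result: (-2, -6) → (-2, -12)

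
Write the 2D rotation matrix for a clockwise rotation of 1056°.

Rotation matrix formula: [[cos θ, -sin θ], [sin θ, cos θ]]
A clockwise rotation by 1056° is equivalent to a counterclockwise rotation by -1056°.
For θ = -1056°:
cos(-1056°) = 0.9135
sin(-1056°) = 0.4067
Result: [[0.9135, -0.4067], [0.4067, 0.9135]]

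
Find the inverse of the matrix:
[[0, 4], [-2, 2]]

For [[a,b],[c,d]], inverse = (1/det)·[[d,-b],[-c,a]]
det = (0)(2) - (4)(-2) = 0 - -8 = 8
Inverse = (1/8)·[[2, -4], [2, 0]]
= [[1/4, -1/2], [1/4, 0]]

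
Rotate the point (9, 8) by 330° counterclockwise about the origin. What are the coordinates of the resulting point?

Rotation matrix for 330°: [[cos 330°, -sin 330°], [sin 330°, cos 330°]] ≈ [[0.866025, 0.500000], [-0.500000, 0.866025]]
[[0.866025, 0.500000], [-0.500000, 0.866025]] × [9, 8]ᵀ ≈ [11.7942, 2.4282]ᵀ
Result: (11.7942, 2.4282)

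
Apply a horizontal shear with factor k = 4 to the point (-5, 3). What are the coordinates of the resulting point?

Shear matrix for horizontal shear with factor k = 4:
[[1, 4], [0, 1]]
Result: (-5, 3) → (7, 3)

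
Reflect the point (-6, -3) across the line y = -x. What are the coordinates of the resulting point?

Reflection across line y = -x: (-6, -3) → (3, 6)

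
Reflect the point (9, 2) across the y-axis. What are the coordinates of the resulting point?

Reflection across y-axis: (9, 2) → (-9, 2)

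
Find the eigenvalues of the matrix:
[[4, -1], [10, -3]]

Characteristic equation: det(A - λI) = 0
λ² - (trace)λ + (det) = 0
trace = 4 + -3 = 1, det = (4)(-3) - (-1)(10) = -2
λ² - (1)λ + (-2) = 0
λ = (1 ± √((1)² - 4·(-2))) / 2 = (1 ± √9) / 2
Solving: λ = -1, 2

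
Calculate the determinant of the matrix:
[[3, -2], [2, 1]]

For a 2×2 matrix [[a, b], [c, d]], det = ad - bc
det = (3)(1) - (-2)(2) = 3 - -4 = 7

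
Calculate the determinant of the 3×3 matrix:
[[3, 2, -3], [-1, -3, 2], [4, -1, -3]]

Expansion along first row:
det = 3·det([[-3,2],[-1,-3]]) - 2·det([[-1,2],[4,-3]]) + -3·det([[-1,-3],[4,-1]])
    = 3·(-3·-3 - 2·-1) - 2·(-1·-3 - 2·4) + -3·(-1·-1 - -3·4)
    = 3·11 - 2·-5 + -3·13
    = 33 + 10 + -39 = 4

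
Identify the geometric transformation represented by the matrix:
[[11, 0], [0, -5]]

This matrix represents: non-uniform scaling by sx = 11, sy = -5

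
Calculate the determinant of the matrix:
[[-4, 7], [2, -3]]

For a 2×2 matrix [[a, b], [c, d]], det = ad - bc
det = (-4)(-3) - (7)(2) = 12 - 14 = -2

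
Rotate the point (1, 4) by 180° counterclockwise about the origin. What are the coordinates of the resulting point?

Rotation matrix for 180°: [[cos 180°, -sin 180°], [sin 180°, cos 180°]] = [[-1, 0], [0, -1]]
[[-1, 0], [0, -1]] × [1, 4]ᵀ = [-1, -4]ᵀ
Result: (-1, -4)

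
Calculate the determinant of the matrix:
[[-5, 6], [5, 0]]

For a 2×2 matrix [[a, b], [c, d]], det = ad - bc
det = (-5)(0) - (6)(5) = 0 - 30 = -30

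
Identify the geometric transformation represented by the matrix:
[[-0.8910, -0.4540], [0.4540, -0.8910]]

This matrix represents: rotation by 153° counterclockwise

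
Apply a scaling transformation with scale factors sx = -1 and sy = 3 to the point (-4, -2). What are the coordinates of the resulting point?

Scaling matrix:
[[-1, 0], [0, 3]]
Result: (-4 × -1, -2 × 3) = (4, -6)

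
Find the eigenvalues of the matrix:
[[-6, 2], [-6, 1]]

Characteristic equation: det(A - λI) = 0
λ² - (trace)λ + (det) = 0
trace = -6 + 1 = -5, det = (-6)(1) - (2)(-6) = 6
λ² - (-5)λ + (6) = 0
λ = (-5 ± √((-5)² - 4·(6))) / 2 = (-5 ± √1) / 2
Solving: λ = -3, -2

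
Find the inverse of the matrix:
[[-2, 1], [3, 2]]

For [[a,b],[c,d]], inverse = (1/det)·[[d,-b],[-c,a]]
det = (-2)(2) - (1)(3) = -4 - 3 = -7
Inverse = (1/-7)·[[2, -1], [-3, -2]]
= [[-2/7, 1/7], [3/7, 2/7]]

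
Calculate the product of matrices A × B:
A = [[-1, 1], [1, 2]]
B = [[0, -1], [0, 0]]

Matrix multiplication:
C[0][0] = -1×0 + 1×0 = 0
C[0][1] = -1×-1 + 1×0 = 1
C[1][0] = 1×0 + 2×0 = 0
C[1][1] = 1×-1 + 2×0 = -1
Result: [[0, 1], [0, -1]]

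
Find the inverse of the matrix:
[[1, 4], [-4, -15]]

For [[a,b],[c,d]], inverse = (1/det)·[[d,-b],[-c,a]]
det = (1)(-15) - (4)(-4) = -15 - -16 = 1
Inverse = [[-15, -4], [4, 1]]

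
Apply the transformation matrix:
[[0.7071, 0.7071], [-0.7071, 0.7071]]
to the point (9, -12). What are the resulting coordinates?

Matrix multiplication:
[[0.7071, 0.7071], [-0.7071, 0.7071]] × [9, -12]ᵀ
= [(0.7071)(9) + (0.7071)(-12), (-0.7071)(9) + (0.7071)(-12)]ᵀ
= [-2.1213, -14.8491]ᵀ
Result: (-2.1213, -14.8491)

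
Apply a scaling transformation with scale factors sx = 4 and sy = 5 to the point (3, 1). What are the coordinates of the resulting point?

Scaling matrix:
[[4, 0], [0, 5]]
Result: (3 × 4, 1 × 5) = (12, 5)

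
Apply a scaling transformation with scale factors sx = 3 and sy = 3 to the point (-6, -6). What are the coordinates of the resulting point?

Scaling matrix:
[[3, 0], [0, 3]]
Result: (-6 × 3, -6 × 3) = (-18, -18)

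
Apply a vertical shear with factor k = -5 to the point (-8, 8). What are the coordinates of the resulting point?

Shear matrix for vertical shear with factor k = -5:
[[1, 0], [-5, 1]]
Result: (-8, 8) → (-8, 48)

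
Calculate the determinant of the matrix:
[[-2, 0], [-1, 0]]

For a 2×2 matrix [[a, b], [c, d]], det = ad - bc
det = (-2)(0) - (0)(-1) = 0 - 0 = 0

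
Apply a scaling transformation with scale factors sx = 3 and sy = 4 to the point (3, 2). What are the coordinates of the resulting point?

Scaling matrix:
[[3, 0], [0, 4]]
Result: (3 × 3, 2 × 4) = (9, 8)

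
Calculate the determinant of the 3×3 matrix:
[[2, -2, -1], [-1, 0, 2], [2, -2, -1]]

Expansion along first row:
det = 2·det([[0,2],[-2,-1]]) - -2·det([[-1,2],[2,-1]]) + -1·det([[-1,0],[2,-2]])
    = 2·(0·-1 - 2·-2) - -2·(-1·-1 - 2·2) + -1·(-1·-2 - 0·2)
    = 2·4 - -2·-3 + -1·2
    = 8 + -6 + -2 = 0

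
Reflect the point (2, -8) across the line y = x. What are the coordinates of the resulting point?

Reflection across line y = x: (2, -8) → (-8, 2)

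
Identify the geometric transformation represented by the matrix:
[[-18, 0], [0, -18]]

This matrix represents: uniform scaling by factor -18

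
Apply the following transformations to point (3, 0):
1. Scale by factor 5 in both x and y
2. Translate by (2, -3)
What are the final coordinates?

Step 1: Scale (3, 0) by 5 → (15, 0)
Step 2: Translate by (2, -3) → (17, -3)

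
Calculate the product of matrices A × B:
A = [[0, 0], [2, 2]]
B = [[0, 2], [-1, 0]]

Matrix multiplication:
C[0][0] = 0×0 + 0×-1 = 0
C[0][1] = 0×2 + 0×0 = 0
C[1][0] = 2×0 + 2×-1 = -2
C[1][1] = 2×2 + 2×0 = 4
Result: [[0, 0], [-2, 4]]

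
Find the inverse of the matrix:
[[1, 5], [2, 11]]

For [[a,b],[c,d]], inverse = (1/det)·[[d,-b],[-c,a]]
det = (1)(11) - (5)(2) = 11 - 10 = 1
Inverse = [[11, -5], [-2, 1]]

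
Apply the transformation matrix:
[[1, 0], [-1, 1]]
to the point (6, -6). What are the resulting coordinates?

Matrix multiplication:
[[1, 0], [-1, 1]] × [6, -6]ᵀ
= [(1)(6) + (0)(-6), (-1)(6) + (1)(-6)]ᵀ
= [6, -12]ᵀ
Result: (6, -12)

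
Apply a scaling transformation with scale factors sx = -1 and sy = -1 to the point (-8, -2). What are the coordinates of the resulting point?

Scaling matrix:
[[-1, 0], [0, -1]]
Result: (-8 × -1, -2 × -1) = (8, 2)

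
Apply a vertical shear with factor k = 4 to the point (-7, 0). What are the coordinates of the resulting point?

Shear matrix for vertical shear with factor k = 4:
[[1, 0], [4, 1]]
Result: (-7, 0) → (-7, -28)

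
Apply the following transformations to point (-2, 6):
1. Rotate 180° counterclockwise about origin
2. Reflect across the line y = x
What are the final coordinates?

Step 1: Rotate 180° → (2, -6)
Step 2: Reflect across line y = x → (-6, 2)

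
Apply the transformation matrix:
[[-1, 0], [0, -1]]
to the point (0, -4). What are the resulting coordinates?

Matrix multiplication:
[[-1, 0], [0, -1]] × [0, -4]ᵀ
= [(-1)(0) + (0)(-4), (0)(0) + (-1)(-4)]ᵀ
= [0, 4]ᵀ
Result: (0, 4)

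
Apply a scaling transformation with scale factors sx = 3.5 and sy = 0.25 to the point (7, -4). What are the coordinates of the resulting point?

Scaling matrix:
[[3.50, 0], [0, 0.25]]
Result: (7 × 3.5, -4 × 0.25) = (24.5, -1)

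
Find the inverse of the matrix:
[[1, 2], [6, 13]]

For [[a,b],[c,d]], inverse = (1/det)·[[d,-b],[-c,a]]
det = (1)(13) - (2)(6) = 13 - 12 = 1
Inverse = [[13, -2], [-6, 1]]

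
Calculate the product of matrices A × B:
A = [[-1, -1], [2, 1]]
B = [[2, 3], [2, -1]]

Matrix multiplication:
C[0][0] = -1×2 + -1×2 = -4
C[0][1] = -1×3 + -1×-1 = -2
C[1][0] = 2×2 + 1×2 = 6
C[1][1] = 2×3 + 1×-1 = 5
Result: [[-4, -2], [6, 5]]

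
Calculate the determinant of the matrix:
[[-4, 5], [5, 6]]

For a 2×2 matrix [[a, b], [c, d]], det = ad - bc
det = (-4)(6) - (5)(5) = -24 - 25 = -49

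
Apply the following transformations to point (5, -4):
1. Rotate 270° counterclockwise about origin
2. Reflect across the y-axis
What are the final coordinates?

Step 1: Rotate 270° → (-4, -5)
Step 2: Reflect across y-axis → (4, -5)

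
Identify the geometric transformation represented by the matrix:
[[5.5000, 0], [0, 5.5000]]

This matrix represents: uniform scaling by factor 5.5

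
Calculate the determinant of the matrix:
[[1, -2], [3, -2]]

For a 2×2 matrix [[a, b], [c, d]], det = ad - bc
det = (1)(-2) - (-2)(3) = -2 - -6 = 4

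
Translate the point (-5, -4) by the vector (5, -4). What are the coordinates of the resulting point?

Translation by (5, -4) (homogeneous matrix [[1, 0, 5], [0, 1, -4], [0, 0, 1]]):
x' = -5 + 5 = 0
y' = -4 + -4 = -8
Result: (0, -8)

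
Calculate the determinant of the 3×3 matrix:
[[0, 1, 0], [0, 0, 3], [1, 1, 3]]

Expansion along first row:
det = 0·det([[0,3],[1,3]]) - 1·det([[0,3],[1,3]]) + 0·det([[0,0],[1,1]])
    = 0·(0·3 - 3·1) - 1·(0·3 - 3·1) + 0·(0·1 - 0·1)
    = 0·-3 - 1·-3 + 0·0
    = 0 + 3 + 0 = 3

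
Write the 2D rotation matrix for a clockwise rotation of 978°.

Rotation matrix formula: [[cos θ, -sin θ], [sin θ, cos θ]]
A clockwise rotation by 978° is equivalent to a counterclockwise rotation by -978°.
For θ = -978°:
cos(-978°) = -0.2079
sin(-978°) = 0.9781
Result: [[-0.2079, -0.9781], [0.9781, -0.2079]]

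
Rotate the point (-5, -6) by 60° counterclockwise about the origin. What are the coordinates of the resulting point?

Rotation matrix for 60°: [[cos 60°, -sin 60°], [sin 60°, cos 60°]] ≈ [[0.500000, -0.866025], [0.866025, 0.500000]]
[[0.500000, -0.866025], [0.866025, 0.500000]] × [-5, -6]ᵀ ≈ [2.6962, -7.3301]ᵀ
Result: (2.6962, -7.3301)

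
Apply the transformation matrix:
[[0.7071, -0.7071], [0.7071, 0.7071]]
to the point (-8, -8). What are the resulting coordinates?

Matrix multiplication:
[[0.7071, -0.7071], [0.7071, 0.7071]] × [-8, -8]ᵀ
= [(0.7071)(-8) + (-0.7071)(-8), (0.7071)(-8) + (0.7071)(-8)]ᵀ
= [0, -11.3136]ᵀ
Result: (0, -11.3136)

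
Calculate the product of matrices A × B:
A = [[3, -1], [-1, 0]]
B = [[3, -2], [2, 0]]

Matrix multiplication:
C[0][0] = 3×3 + -1×2 = 7
C[0][1] = 3×-2 + -1×0 = -6
C[1][0] = -1×3 + 0×2 = -3
C[1][1] = -1×-2 + 0×0 = 2
Result: [[7, -6], [-3, 2]]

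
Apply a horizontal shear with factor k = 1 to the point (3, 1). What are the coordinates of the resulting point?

Shear matrix for horizontal shear with factor k = 1:
[[1, 1], [0, 1]]
Result: (3, 1) → (4, 1)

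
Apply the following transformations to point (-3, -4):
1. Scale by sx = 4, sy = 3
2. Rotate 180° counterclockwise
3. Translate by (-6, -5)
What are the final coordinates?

Step 1: Scale → (-12, -12)
Step 2: Rotate 180° → (12, 12)
Step 3: Translate → (6, 7)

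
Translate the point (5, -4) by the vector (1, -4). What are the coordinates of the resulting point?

Translation by (1, -4) (homogeneous matrix [[1, 0, 1], [0, 1, -4], [0, 0, 1]]):
x' = 5 + 1 = 6
y' = -4 + -4 = -8
Result: (6, -8)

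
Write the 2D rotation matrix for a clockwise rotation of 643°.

Rotation matrix formula: [[cos θ, -sin θ], [sin θ, cos θ]]
A clockwise rotation by 643° is equivalent to a counterclockwise rotation by -643°.
For θ = -643°:
cos(-643°) = 0.2250
sin(-643°) = 0.9744
Result: [[0.2250, -0.9744], [0.9744, 0.2250]]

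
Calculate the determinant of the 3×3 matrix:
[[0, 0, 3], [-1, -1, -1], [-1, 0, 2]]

Expansion along first row:
det = 0·det([[-1,-1],[0,2]]) - 0·det([[-1,-1],[-1,2]]) + 3·det([[-1,-1],[-1,0]])
    = 0·(-1·2 - -1·0) - 0·(-1·2 - -1·-1) + 3·(-1·0 - -1·-1)
    = 0·-2 - 0·-3 + 3·-1
    = 0 + 0 + -3 = -3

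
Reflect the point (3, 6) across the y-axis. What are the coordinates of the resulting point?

Reflection across y-axis: (3, 6) → (-3, 6)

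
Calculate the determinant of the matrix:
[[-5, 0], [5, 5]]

For a 2×2 matrix [[a, b], [c, d]], det = ad - bc
det = (-5)(5) - (0)(5) = -25 - 0 = -25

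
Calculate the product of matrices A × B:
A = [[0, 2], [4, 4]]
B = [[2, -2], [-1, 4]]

Matrix multiplication:
C[0][0] = 0×2 + 2×-1 = -2
C[0][1] = 0×-2 + 2×4 = 8
C[1][0] = 4×2 + 4×-1 = 4
C[1][1] = 4×-2 + 4×4 = 8
Result: [[-2, 8], [4, 8]]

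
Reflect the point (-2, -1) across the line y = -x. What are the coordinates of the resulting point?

Reflection across line y = -x: (-2, -1) → (1, 2)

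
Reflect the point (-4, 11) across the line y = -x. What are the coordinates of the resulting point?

Reflection across line y = -x: (-4, 11) → (-11, 4)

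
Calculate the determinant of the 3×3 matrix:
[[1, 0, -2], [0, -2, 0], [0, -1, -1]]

Expansion along first row:
det = 1·det([[-2,0],[-1,-1]]) - 0·det([[0,0],[0,-1]]) + -2·det([[0,-2],[0,-1]])
    = 1·(-2·-1 - 0·-1) - 0·(0·-1 - 0·0) + -2·(0·-1 - -2·0)
    = 1·2 - 0·0 + -2·0
    = 2 + 0 + 0 = 2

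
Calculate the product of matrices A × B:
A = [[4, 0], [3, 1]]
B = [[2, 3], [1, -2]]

Matrix multiplication:
C[0][0] = 4×2 + 0×1 = 8
C[0][1] = 4×3 + 0×-2 = 12
C[1][0] = 3×2 + 1×1 = 7
C[1][1] = 3×3 + 1×-2 = 7
Result: [[8, 12], [7, 7]]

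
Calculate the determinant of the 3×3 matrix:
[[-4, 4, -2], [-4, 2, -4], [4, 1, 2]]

Expansion along first row:
det = -4·det([[2,-4],[1,2]]) - 4·det([[-4,-4],[4,2]]) + -2·det([[-4,2],[4,1]])
    = -4·(2·2 - -4·1) - 4·(-4·2 - -4·4) + -2·(-4·1 - 2·4)
    = -4·8 - 4·8 + -2·-12
    = -32 + -32 + 24 = -40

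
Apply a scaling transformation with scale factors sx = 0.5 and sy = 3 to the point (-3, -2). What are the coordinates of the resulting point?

Scaling matrix:
[[0.50, 0], [0, 3]]
Result: (-3 × 0.5, -2 × 3) = (-1.5, -6)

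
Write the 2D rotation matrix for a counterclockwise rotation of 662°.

Rotation matrix formula: [[cos θ, -sin θ], [sin θ, cos θ]]
For θ = 662°:
cos(662°) = 0.5299
sin(662°) = -0.8480
Result: [[0.5299, 0.8480], [-0.8480, 0.5299]]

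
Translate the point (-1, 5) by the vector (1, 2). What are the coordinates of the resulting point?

Translation by (1, 2) (homogeneous matrix [[1, 0, 1], [0, 1, 2], [0, 0, 1]]):
x' = -1 + 1 = 0
y' = 5 + 2 = 7
Result: (0, 7)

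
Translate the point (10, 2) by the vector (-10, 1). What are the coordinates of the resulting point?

Translation by (-10, 1) (homogeneous matrix [[1, 0, -10], [0, 1, 1], [0, 0, 1]]):
x' = 10 + -10 = 0
y' = 2 + 1 = 3
Result: (0, 3)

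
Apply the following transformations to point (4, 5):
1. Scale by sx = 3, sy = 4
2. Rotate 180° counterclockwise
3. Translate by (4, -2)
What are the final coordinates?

Step 1: Scale → (12, 20)
Step 2: Rotate 180° → (-12, -20)
Step 3: Translate → (-8, -22)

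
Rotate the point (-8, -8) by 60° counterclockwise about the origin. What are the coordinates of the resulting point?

Rotation matrix for 60°: [[cos 60°, -sin 60°], [sin 60°, cos 60°]] ≈ [[0.500000, -0.866025], [0.866025, 0.500000]]
[[0.500000, -0.866025], [0.866025, 0.500000]] × [-8, -8]ᵀ ≈ [2.9282, -10.9282]ᵀ
Result: (2.9282, -10.9282)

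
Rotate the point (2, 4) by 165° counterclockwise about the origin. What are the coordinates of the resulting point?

Rotation matrix for 165°: [[cos 165°, -sin 165°], [sin 165°, cos 165°]] ≈ [[-0.965926, -0.258819], [0.258819, -0.965926]]
[[-0.965926, -0.258819], [0.258819, -0.965926]] × [2, 4]ᵀ ≈ [-2.9671, -3.3461]ᵀ
Result: (-2.9671, -3.3461)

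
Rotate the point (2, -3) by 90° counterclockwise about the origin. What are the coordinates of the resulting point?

Rotation matrix for 90°: [[cos 90°, -sin 90°], [sin 90°, cos 90°]] = [[0, -1], [1, 0]]
[[0, -1], [1, 0]] × [2, -3]ᵀ = [3, 2]ᵀ
Result: (3, 2)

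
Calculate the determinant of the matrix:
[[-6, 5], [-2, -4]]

For a 2×2 matrix [[a, b], [c, d]], det = ad - bc
det = (-6)(-4) - (5)(-2) = 24 - -10 = 34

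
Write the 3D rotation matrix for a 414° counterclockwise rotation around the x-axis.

Rotation matrix for counterclockwise 414° around x-axis:
cos(414°) = 0.5878, sin(414°) = 0.8090
Result: [[1, 0, 0], [0, 0.5878, -0.8090], [0, 0.8090, 0.5878]]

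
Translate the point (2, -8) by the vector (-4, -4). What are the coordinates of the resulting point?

Translation by (-4, -4) (homogeneous matrix [[1, 0, -4], [0, 1, -4], [0, 0, 1]]):
x' = 2 + -4 = -2
y' = -8 + -4 = -12
Result: (-2, -12)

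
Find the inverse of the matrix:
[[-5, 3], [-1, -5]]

For [[a,b],[c,d]], inverse = (1/det)·[[d,-b],[-c,a]]
det = (-5)(-5) - (3)(-1) = 25 - -3 = 28
Inverse = (1/28)·[[-5, -3], [1, -5]]
= [[-5/28, -3/28], [1/28, -5/28]]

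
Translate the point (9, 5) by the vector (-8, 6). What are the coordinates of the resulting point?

Translation by (-8, 6) (homogeneous matrix [[1, 0, -8], [0, 1, 6], [0, 0, 1]]):
x' = 9 + -8 = 1
y' = 5 + 6 = 11
Result: (1, 11)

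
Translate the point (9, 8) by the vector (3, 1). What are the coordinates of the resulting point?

Translation by (3, 1) (homogeneous matrix [[1, 0, 3], [0, 1, 1], [0, 0, 1]]):
x' = 9 + 3 = 12
y' = 8 + 1 = 9
Result: (12, 9)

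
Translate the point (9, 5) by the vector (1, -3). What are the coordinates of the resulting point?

Translation by (1, -3) (homogeneous matrix [[1, 0, 1], [0, 1, -3], [0, 0, 1]]):
x' = 9 + 1 = 10
y' = 5 + -3 = 2
Result: (10, 2)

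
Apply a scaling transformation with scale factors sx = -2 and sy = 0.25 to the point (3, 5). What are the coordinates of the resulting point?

Scaling matrix:
[[-2, 0], [0, 0.25]]
Result: (3 × -2, 5 × 0.25) = (-6, 1.25)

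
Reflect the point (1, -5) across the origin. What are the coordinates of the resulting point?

Reflection across origin: (1, -5) → (-1, 5)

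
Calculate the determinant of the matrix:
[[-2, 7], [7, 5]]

For a 2×2 matrix [[a, b], [c, d]], det = ad - bc
det = (-2)(5) - (7)(7) = -10 - 49 = -59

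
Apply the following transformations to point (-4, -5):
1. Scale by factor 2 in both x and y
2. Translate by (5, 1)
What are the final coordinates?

Step 1: Scale (-4, -5) by 2 → (-8, -10)
Step 2: Translate by (5, 1) → (-3, -9)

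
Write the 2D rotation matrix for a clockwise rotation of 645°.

Rotation matrix formula: [[cos θ, -sin θ], [sin θ, cos θ]]
A clockwise rotation by 645° is equivalent to a counterclockwise rotation by -645°.
For θ = -645°:
cos(-645°) = 0.2588
sin(-645°) = 0.9659
Result: [[0.2588, -0.9659], [0.9659, 0.2588]]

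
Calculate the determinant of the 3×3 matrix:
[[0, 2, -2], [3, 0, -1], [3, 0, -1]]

Expansion along first row:
det = 0·det([[0,-1],[0,-1]]) - 2·det([[3,-1],[3,-1]]) + -2·det([[3,0],[3,0]])
    = 0·(0·-1 - -1·0) - 2·(3·-1 - -1·3) + -2·(3·0 - 0·3)
    = 0·0 - 2·0 + -2·0
    = 0 + 0 + 0 = 0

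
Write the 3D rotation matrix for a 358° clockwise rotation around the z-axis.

Rotation matrix for clockwise 358° around z-axis:
A clockwise rotation by 358° is a counterclockwise rotation by -358°.
cos(-358°) = 0.9994, sin(-358°) = 0.0349
Result: [[0.9994, -0.0349, 0], [0.0349, 0.9994, 0], [0, 0, 1]]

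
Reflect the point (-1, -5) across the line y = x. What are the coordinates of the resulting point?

Reflection across line y = x: (-1, -5) → (-5, -1)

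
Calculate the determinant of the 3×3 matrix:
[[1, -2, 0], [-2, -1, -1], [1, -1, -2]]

Expansion along first row:
det = 1·det([[-1,-1],[-1,-2]]) - -2·det([[-2,-1],[1,-2]]) + 0·det([[-2,-1],[1,-1]])
    = 1·(-1·-2 - -1·-1) - -2·(-2·-2 - -1·1) + 0·(-2·-1 - -1·1)
    = 1·1 - -2·5 + 0·3
    = 1 + 10 + 0 = 11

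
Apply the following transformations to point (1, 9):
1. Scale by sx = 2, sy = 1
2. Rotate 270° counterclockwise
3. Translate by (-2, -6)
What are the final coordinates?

Step 1: Scale → (2, 9)
Step 2: Rotate 270° → (9, -2)
Step 3: Translate → (7, -8)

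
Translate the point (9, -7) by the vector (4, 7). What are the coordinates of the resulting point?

Translation by (4, 7) (homogeneous matrix [[1, 0, 4], [0, 1, 7], [0, 0, 1]]):
x' = 9 + 4 = 13
y' = -7 + 7 = 0
Result: (13, 0)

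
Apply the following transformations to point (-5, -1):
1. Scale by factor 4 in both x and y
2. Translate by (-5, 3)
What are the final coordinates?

Step 1: Scale (-5, -1) by 4 → (-20, -4)
Step 2: Translate by (-5, 3) → (-25, -1)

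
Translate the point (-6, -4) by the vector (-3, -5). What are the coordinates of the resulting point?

Translation by (-3, -5) (homogeneous matrix [[1, 0, -3], [0, 1, -5], [0, 0, 1]]):
x' = -6 + -3 = -9
y' = -4 + -5 = -9
Result: (-9, -9)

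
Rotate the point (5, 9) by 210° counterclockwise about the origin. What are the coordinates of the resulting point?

Rotation matrix for 210°: [[cos 210°, -sin 210°], [sin 210°, cos 210°]] ≈ [[-0.866025, 0.500000], [-0.500000, -0.866025]]
[[-0.866025, 0.500000], [-0.500000, -0.866025]] × [5, 9]ᵀ ≈ [0.1699, -10.2942]ᵀ
Result: (0.1699, -10.2942)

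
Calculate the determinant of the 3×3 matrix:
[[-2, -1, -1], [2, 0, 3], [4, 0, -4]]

Expansion along first row:
det = -2·det([[0,3],[0,-4]]) - -1·det([[2,3],[4,-4]]) + -1·det([[2,0],[4,0]])
    = -2·(0·-4 - 3·0) - -1·(2·-4 - 3·4) + -1·(2·0 - 0·4)
    = -2·0 - -1·-20 + -1·0
    = 0 + -20 + 0 = -20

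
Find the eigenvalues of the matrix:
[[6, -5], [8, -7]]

Characteristic equation: det(A - λI) = 0
λ² - (trace)λ + (det) = 0
trace = 6 + -7 = -1, det = (6)(-7) - (-5)(8) = -2
λ² - (-1)λ + (-2) = 0
λ = (-1 ± √((-1)² - 4·(-2))) / 2 = (-1 ± √9) / 2
Solving: λ = -2, 1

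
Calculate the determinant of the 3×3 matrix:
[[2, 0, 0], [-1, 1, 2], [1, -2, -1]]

Expansion along first row:
det = 2·det([[1,2],[-2,-1]]) - 0·det([[-1,2],[1,-1]]) + 0·det([[-1,1],[1,-2]])
    = 2·(1·-1 - 2·-2) - 0·(-1·-1 - 2·1) + 0·(-1·-2 - 1·1)
    = 2·3 - 0·-1 + 0·1
    = 6 + 0 + 0 = 6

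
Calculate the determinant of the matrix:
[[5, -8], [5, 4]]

For a 2×2 matrix [[a, b], [c, d]], det = ad - bc
det = (5)(4) - (-8)(5) = 20 - -40 = 60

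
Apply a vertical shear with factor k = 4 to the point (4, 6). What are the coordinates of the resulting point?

Shear matrix for vertical shear with factor k = 4:
[[1, 0], [4, 1]]
Result: (4, 6) → (4, 22)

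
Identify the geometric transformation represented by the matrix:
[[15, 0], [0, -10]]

This matrix represents: non-uniform scaling by sx = 15, sy = -10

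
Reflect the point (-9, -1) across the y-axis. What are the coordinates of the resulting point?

Reflection across y-axis: (-9, -1) → (9, -1)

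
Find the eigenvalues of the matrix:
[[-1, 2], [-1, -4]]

Characteristic equation: det(A - λI) = 0
λ² - (trace)λ + (det) = 0
trace = -1 + -4 = -5, det = (-1)(-4) - (2)(-1) = 6
λ² - (-5)λ + (6) = 0
λ = (-5 ± √((-5)² - 4·(6))) / 2 = (-5 ± √1) / 2
Solving: λ = -3, -2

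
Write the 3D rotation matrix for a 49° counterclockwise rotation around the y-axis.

Rotation matrix for counterclockwise 49° around y-axis:
cos(49°) = 0.6561, sin(49°) = 0.7547
Result: [[0.6561, 0, 0.7547], [0, 1, 0], [-0.7547, 0, 0.6561]]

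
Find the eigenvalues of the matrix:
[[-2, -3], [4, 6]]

Characteristic equation: det(A - λI) = 0
λ² - (trace)λ + (det) = 0
trace = -2 + 6 = 4, det = (-2)(6) - (-3)(4) = 0
λ² - (4)λ + (0) = 0
λ = (4 ± √((4)² - 4·(0))) / 2 = (4 ± √16) / 2
Solving: λ = 0, 4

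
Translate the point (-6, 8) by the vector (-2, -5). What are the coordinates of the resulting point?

Translation by (-2, -5) (homogeneous matrix [[1, 0, -2], [0, 1, -5], [0, 0, 1]]):
x' = -6 + -2 = -8
y' = 8 + -5 = 3
Result: (-8, 3)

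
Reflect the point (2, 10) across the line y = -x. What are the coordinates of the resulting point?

Reflection across line y = -x: (2, 10) → (-10, -2)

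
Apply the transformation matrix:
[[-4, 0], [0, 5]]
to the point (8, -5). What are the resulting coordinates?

Matrix multiplication:
[[-4, 0], [0, 5]] × [8, -5]ᵀ
= [(-4)(8) + (0)(-5), (0)(8) + (5)(-5)]ᵀ
= [-32, -25]ᵀ
Result: (-32, -25)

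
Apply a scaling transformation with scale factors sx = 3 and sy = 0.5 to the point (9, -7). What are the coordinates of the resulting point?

Scaling matrix:
[[3, 0], [0, 0.50]]
Result: (9 × 3, -7 × 0.5) = (27, -3.5)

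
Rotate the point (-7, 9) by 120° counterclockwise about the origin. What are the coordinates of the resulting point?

Rotation matrix for 120°: [[cos 120°, -sin 120°], [sin 120°, cos 120°]] ≈ [[-0.500000, -0.866025], [0.866025, -0.500000]]
[[-0.500000, -0.866025], [0.866025, -0.500000]] × [-7, 9]ᵀ ≈ [-4.2942, -10.5622]ᵀ
Result: (-4.2942, -10.5622)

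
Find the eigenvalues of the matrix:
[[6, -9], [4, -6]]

Characteristic equation: det(A - λI) = 0
λ² - (trace)λ + (det) = 0
trace = 6 + -6 = 0, det = (6)(-6) - (-9)(4) = 0
λ² - (0)λ + (0) = 0
λ = (0 ± √((0)² - 4·(0))) / 2 = (0 ± √0) / 2
Solving: λ = 0, 0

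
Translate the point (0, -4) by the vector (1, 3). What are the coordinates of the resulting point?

Translation by (1, 3) (homogeneous matrix [[1, 0, 1], [0, 1, 3], [0, 0, 1]]):
x' = 0 + 1 = 1
y' = -4 + 3 = -1
Result: (1, -1)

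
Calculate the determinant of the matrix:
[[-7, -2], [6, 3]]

For a 2×2 matrix [[a, b], [c, d]], det = ad - bc
det = (-7)(3) - (-2)(6) = -21 - -12 = -9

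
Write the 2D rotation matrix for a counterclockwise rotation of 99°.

Rotation matrix formula: [[cos θ, -sin θ], [sin θ, cos θ]]
For θ = 99°:
cos(99°) = -0.1564
sin(99°) = 0.9877
Result: [[-0.1564, -0.9877], [0.9877, -0.1564]]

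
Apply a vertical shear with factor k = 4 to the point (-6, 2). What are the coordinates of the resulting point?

Shear matrix for vertical shear with factor k = 4:
[[1, 0], [4, 1]]
Result: (-6, 2) → (-6, -22)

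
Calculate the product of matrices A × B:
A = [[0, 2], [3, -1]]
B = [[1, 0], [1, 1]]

Matrix multiplication:
C[0][0] = 0×1 + 2×1 = 2
C[0][1] = 0×0 + 2×1 = 2
C[1][0] = 3×1 + -1×1 = 2
C[1][1] = 3×0 + -1×1 = -1
Result: [[2, 2], [2, -1]]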